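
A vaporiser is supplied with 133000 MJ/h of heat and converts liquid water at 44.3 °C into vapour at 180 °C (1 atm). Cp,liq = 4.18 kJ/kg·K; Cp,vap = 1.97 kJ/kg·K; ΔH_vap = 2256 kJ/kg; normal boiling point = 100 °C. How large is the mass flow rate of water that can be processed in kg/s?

ṁ = 14.0 kg/s

Δh = 4.18×(100−44.3) + 2256 + 1.97×(180−100) = 2646.4 kJ/kg
Q = 133000 MJ/h = 36944 kJ/s = 36944 kJ/s
ṁ = Q/Δh = 36944 / 2646.4 = 13.96 kg/s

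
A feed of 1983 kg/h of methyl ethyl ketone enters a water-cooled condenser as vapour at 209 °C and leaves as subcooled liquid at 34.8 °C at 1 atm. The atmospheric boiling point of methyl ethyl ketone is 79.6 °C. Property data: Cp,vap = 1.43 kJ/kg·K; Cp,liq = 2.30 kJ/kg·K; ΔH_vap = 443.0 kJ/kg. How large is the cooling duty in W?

Q_c = 403000 W

vapour 209→79.6 °C: -185.04 kJ/kg
condensation at 79.6 °C: -443 kJ/kg
liquid 79.6→34.8 °C: -103.04 kJ/kg
Δh = -185.04 + -443 + -103.04 = -731.08 kJ/kg
Q = ṁ·Δh = 1983 kg/h × -731.08 kJ/kg = -1.4497e+06 kJ/h
|Q| = 402.7 kW = 402700 W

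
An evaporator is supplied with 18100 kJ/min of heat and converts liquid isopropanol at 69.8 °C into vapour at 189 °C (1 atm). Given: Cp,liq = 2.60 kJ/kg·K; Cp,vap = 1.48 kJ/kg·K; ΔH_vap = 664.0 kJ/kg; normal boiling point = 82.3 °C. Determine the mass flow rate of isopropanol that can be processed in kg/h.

Δh = 2.60×(82.3−69.8) + 664.0 + 1.48×(189−82.3) = 854.42 kJ/kg
Q = 18100 kJ/min = 301.67 kJ/s = 1.086e+06 kJ/h
ṁ = Q/Δh = 1.086e+06 / 854.42 = 1271 kg/h

ṁ = 1270 kg/h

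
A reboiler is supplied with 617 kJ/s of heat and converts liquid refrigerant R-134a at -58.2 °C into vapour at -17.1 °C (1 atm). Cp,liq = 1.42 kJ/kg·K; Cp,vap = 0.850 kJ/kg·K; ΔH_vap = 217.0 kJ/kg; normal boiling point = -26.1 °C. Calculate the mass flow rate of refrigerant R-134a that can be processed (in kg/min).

ṁ = 137 kg/min

Δh = 1.42×(-26.1−-58.2) + 217.0 + 0.850×(-17.1−-26.1) = 270.23 kJ/kg
Q = 617 kJ/s = 617 kJ/s = 37020 kJ/min
ṁ = Q/Δh = 37020 / 270.23 = 136.99 kg/min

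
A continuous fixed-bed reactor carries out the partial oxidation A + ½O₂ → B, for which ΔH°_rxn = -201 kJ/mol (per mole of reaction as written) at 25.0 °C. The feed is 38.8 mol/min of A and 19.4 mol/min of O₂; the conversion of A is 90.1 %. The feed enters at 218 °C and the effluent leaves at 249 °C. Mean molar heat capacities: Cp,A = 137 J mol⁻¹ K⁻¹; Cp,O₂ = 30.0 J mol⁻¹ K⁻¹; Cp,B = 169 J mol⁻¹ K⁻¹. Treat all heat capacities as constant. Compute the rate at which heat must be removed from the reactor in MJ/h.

Q_out = 403 MJ/h

Extent of reaction ξ = 0.901 × 38.8 = 34.959 mol/min
Reaction term: ξ·ΔH°_rxn = 34.959 × -201 = -7026.7 kJ/min
Sensible, feed 218→25 °C: -1138.2 kJ/min
Outlet flows (mol/min): A 3.8412, O₂ 1.9206, B 34.959
Sensible, products 25→249 °C: 1454.2 kJ/min
Q = ΔH = -6710.8 kJ/min = -111.85 kW
Heat removed = 402.65 MJ/h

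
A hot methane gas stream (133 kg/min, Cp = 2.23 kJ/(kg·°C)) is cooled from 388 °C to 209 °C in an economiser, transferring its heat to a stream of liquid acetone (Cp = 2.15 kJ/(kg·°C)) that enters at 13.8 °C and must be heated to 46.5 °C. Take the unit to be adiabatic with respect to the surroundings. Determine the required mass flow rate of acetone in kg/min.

ṁ_c = 755 kg/min

Heat released by hot stream: Q = 133 × 2.23 × (388 − 209) = 53090 kJ/min
Energy balance on cold side (adiabatic exchanger): Q = ṁ_c·Cp_c·(T_c,out − T_c,in)
ṁ_c = 53090 / [2.15 × (46.5 − 13.8)] = 755.13 kg/min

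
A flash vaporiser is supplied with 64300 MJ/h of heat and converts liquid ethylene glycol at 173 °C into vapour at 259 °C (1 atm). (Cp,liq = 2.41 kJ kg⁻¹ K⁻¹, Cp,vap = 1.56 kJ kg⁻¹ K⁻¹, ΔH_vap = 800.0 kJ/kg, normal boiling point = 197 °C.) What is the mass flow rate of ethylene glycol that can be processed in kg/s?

Δh = 2.41×(197−173) + 800.0 + 1.56×(259−197) = 954.56 kJ/kg
Q = 64300 MJ/h = 17861 kJ/s = 17861 kJ/s
ṁ = Q/Δh = 17861 / 954.56 = 18.711 kg/s

ṁ = 18.7 kg/s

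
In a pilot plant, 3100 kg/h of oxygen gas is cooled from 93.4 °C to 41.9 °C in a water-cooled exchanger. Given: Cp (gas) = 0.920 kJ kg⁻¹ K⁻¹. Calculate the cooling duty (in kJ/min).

Q_c = 2450 kJ/min

Q = ṁ·Cp·ΔT = 3100 × 0.920 × (41.9 − 93.4) = -146880 kJ/h
Converting: 146880 / 3600 s = 40.799 kW
Cooling duty = 2448 kJ/min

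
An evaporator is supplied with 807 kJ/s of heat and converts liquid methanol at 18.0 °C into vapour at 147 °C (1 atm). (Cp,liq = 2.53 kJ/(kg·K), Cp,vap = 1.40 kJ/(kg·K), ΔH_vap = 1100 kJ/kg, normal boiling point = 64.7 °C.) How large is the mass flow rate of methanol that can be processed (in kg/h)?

Δh = 2.53×(64.7−18.0) + 1100 + 1.40×(147−64.7) = 1333.4 kJ/kg
Q = 807 kJ/s = 807 kJ/s = 2.9052e+06 kJ/h
ṁ = Q/Δh = 2.9052e+06 / 1333.4 = 2178.8 kg/h

ṁ = 2180 kg/h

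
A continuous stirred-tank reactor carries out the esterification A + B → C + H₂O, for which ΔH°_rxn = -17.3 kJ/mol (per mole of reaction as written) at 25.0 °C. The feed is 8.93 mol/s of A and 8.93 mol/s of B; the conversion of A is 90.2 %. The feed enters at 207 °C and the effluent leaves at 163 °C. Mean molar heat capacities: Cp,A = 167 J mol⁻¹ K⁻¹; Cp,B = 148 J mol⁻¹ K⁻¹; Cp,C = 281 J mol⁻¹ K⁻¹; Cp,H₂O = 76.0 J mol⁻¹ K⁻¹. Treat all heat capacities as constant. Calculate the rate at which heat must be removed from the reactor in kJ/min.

Q_out = 13000 kJ/min

Extent of reaction ξ = 0.902 × 8.93 = 8.0549 mol/s
Reaction term: ξ·ΔH°_rxn = 8.0549 × -17.3 = -139.35 kJ/s
Sensible, feed 207→25 °C: -511.96 kJ/s
Outlet flows (mol/s): A 0.87514, B 0.87514, C 8.0549, H₂O 8.0549
Sensible, products 25→163 °C: 434.87 kJ/s
Q = ΔH = -216.43 kJ/s = -216.43 kW
Heat removed = 12986 kJ/min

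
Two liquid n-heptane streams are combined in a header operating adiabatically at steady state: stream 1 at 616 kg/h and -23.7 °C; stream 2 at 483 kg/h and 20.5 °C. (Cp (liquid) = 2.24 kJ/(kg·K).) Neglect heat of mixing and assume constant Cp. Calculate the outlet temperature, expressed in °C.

Adiabatic, steady state ⇒ Σ ṁᵢCp,ᵢ(T_out − Tᵢ) = 0
T_out = Σ ṁᵢCp,ᵢTᵢ / Σ ṁᵢCp,ᵢ
      = -10523 / 2461.8 = -4.2745 °C

T_out = -4.27 °C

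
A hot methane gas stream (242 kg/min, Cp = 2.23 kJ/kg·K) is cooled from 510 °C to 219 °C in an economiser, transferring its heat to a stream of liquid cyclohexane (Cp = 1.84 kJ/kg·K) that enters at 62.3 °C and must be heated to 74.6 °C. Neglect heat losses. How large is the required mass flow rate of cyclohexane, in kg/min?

ṁ_c = 6940 kg/min

Heat released by hot stream: Q = 242 × 2.23 × (510 − 219) = 157040 kJ/min
Energy balance on cold side (adiabatic exchanger): Q = ṁ_c·Cp_c·(T_c,out − T_c,in)
ṁ_c = 157040 / [1.84 × (74.6 − 62.3)] = 6938.9 kg/min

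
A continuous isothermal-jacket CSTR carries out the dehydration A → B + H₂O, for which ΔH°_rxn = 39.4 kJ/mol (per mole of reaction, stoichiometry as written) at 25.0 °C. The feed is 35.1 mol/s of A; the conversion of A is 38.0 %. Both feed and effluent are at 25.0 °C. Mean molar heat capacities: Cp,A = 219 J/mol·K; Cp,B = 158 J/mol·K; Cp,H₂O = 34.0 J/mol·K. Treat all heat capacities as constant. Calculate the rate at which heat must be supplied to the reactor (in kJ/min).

Extent of reaction ξ = 0.380 × 35.1 = 13.338 mol/s
Reaction term: ξ·ΔH°_rxn = 13.338 × 39.4 = 525.52 kJ/s
Q = ΔH = 525.52 kJ/s = 525.52 kW
Heat supplied = 31531 kJ/min

Q_in = 31500 kJ/min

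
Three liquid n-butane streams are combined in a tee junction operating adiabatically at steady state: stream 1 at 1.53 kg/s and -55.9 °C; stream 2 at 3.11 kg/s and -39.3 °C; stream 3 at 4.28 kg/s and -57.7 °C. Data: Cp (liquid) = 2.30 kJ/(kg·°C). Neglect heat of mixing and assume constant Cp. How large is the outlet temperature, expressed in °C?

No heat crosses the boundary, so H_out = H_in.
T_out = Σ ṁᵢCp,ᵢTᵢ / Σ ṁᵢCp,ᵢ
      = -1045.8 / 20.516 = -50.976 °C

T_out = -51.0 °C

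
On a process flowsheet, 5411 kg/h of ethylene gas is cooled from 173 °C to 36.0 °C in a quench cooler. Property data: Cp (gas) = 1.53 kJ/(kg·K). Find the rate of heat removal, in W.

Q = ṁ·Cp·ΔT = 5411 × 1.53 × (36.0 − 173) = -1.1342e+06 kJ/h
Converting: 1.1342e+06 / 3600 s = 315.06 kW
Cooling duty = 315060 W

Q_c = 315000 W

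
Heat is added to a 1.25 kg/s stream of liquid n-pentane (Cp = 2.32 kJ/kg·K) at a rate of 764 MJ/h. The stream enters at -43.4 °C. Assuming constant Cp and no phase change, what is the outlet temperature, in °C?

T_out = 29.8 °C

Q = 764 MJ/h = 212.22 kJ/s
ΔT = Q/(ṁ·Cp) = 212.22/(1.25×2.32) = 73.18 K
T_out = -43.4 + 73.18 = 29.78 °C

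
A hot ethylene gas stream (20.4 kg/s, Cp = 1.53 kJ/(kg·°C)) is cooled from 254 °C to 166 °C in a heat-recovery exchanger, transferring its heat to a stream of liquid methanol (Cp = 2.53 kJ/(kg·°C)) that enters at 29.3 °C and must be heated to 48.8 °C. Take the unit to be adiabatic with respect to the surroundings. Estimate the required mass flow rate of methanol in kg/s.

Heat released by hot stream: Q = 20.4 × 1.53 × (254 − 166) = 2746.7 kJ/s
Energy balance on cold side (adiabatic exchanger): Q = ṁ_c·Cp_c·(T_c,out − T_c,in)
ṁ_c = 2746.7 / [2.53 × (48.8 − 29.3)] = 55.674 kg/s

ṁ_c = 55.7 kg/s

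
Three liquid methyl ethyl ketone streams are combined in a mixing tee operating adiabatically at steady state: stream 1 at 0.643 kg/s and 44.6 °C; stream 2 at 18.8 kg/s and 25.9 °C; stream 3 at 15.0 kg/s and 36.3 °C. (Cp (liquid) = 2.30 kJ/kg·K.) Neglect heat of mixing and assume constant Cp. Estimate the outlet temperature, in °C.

T_out = 30.8 °C

No heat crosses the boundary, so H_out = H_in.
Σ ṁᵢCp,ᵢTᵢ = 0.643×2.30×44.6 + 18.8×2.30×25.9 + 15.0×2.30×36.3 = 2438.2
Σ ṁᵢCp,ᵢ = 0.643×2.30 + 18.8×2.30 + 15.0×2.30 = 79.219
T_out = 2438.2 / 79.219 = 30.778 °C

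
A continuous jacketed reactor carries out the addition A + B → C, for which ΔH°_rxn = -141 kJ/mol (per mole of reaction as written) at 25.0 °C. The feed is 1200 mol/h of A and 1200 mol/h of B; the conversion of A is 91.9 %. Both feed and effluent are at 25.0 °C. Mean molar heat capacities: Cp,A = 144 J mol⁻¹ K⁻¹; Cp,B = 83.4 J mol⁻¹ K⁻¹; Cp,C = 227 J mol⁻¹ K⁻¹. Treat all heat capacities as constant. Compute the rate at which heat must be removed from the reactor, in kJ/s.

Q_out = 43.2 kJ/s

Extent of reaction ξ = 0.919 × 1200 = 1102.8 mol/h
Reaction term: ξ·ΔH°_rxn = 1102.8 × -141 = -155490 kJ/h
Q = ΔH = -155490 kJ/h = -43.193 kW
Heat removed = 43.193 kJ/s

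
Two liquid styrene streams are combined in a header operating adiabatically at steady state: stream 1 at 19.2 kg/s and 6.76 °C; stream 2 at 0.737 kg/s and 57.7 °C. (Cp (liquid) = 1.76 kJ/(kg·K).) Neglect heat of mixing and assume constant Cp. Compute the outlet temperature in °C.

Energy balance with Q = 0: Σ ṁᵢCp,ᵢ(T_out − Tᵢ) = 0
T_out = Σ ṁᵢCp,ᵢTᵢ / Σ ṁᵢCp,ᵢ
      = 303.28 / 35.089 = 8.6431 °C

T_out = 8.64 °C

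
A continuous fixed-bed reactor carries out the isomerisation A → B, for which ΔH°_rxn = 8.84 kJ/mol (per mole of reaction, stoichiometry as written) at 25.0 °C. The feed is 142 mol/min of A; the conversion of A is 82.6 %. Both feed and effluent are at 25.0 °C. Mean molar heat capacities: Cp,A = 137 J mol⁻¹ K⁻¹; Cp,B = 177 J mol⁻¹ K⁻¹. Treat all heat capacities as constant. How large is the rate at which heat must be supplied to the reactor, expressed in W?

Q_in = 17300 W

Extent of reaction ξ = 0.826 × 142 = 117.29 mol/min
Reaction term: ξ·ΔH°_rxn = 117.29 × 8.84 = 1036.9 kJ/min
Q = ΔH = 1036.9 kJ/min = 17.281 kW
Heat supplied = 17281 W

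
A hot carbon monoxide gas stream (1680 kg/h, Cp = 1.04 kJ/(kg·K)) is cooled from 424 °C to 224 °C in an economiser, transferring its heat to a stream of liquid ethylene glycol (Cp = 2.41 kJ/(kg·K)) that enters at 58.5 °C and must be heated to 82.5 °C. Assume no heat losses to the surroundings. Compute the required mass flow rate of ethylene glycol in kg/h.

ṁ_c = 6040 kg/h

Heat released by hot stream: Q = 1680 × 1.04 × (424 − 224) = 349440 kJ/h
Energy balance on cold side (adiabatic exchanger): Q = ṁ_c·Cp_c·(T_c,out − T_c,in)
ṁ_c = 349440 / [2.41 × (82.5 − 58.5)] = 6041.5 kg/h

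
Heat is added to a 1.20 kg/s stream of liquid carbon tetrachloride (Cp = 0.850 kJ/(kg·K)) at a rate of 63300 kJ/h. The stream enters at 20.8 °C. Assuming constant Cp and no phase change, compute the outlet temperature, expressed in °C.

T_out = 38.0 °C

Q = 63300 kJ/h = 17.583 kJ/s
ΔT = Q/(ṁ·Cp) = 17.583/(1.20×0.850) = 17.239 K
T_out = 20.8 + 17.239 = 38.039 °C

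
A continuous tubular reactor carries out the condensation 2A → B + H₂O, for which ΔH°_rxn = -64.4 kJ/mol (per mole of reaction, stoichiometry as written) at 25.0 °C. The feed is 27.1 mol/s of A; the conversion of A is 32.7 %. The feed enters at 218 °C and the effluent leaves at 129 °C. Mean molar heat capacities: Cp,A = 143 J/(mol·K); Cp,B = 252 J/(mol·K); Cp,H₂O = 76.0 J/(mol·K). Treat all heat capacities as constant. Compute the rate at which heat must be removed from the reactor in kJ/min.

Extent of reaction ξ = 0.327 × 27.1 / 2 = 4.4309 mol/s
Reaction term: ξ·ΔH°_rxn = 4.4309 × -64.4 = -285.35 kJ/s
Sensible, feed 218→25 °C: -747.93 kJ/s
Outlet flows (mol/s): A 18.238, B 4.4309, H₂O 4.4309
Sensible, products 25→129 °C: 422.39 kJ/s
Q = ΔH = -610.89 kJ/s = -610.89 kW
Heat removed = 36654 kJ/min

Q_out = 36700 kJ/min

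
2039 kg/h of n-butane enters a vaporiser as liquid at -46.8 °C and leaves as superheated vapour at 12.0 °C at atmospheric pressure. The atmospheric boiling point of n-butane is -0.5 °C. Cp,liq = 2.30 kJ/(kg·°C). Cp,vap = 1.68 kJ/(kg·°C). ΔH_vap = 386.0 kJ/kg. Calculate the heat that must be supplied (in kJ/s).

liquid -46.8→-0.5 °C: 106.49 kJ/kg
vaporisation at -0.5 °C: 386 kJ/kg
vapour -0.5→12.0 °C: 21 kJ/kg
Δh = 106.49 + 386 + 21 = 513.49 kJ/kg
Q = ṁ·Δh = 2039 kg/h × 513.49 kJ/kg = 1.047e+06 kJ/h
|Q| = 290.84 kW

Q = 291 kJ/s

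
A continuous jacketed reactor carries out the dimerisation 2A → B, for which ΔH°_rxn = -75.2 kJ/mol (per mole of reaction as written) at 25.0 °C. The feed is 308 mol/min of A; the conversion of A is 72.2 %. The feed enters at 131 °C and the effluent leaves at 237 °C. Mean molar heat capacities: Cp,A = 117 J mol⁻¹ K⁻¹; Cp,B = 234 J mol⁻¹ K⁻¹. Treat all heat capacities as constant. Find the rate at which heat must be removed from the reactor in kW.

Q_out = 75.7 kW

Extent of reaction ξ = 0.722 × 308 / 2 = 111.19 mol/min
Reaction term: ξ·ΔH°_rxn = 111.19 × -75.2 = -8361.3 kJ/min
Sensible, feed 131→25 °C: -3819.8 kJ/min
Outlet flows (mol/min): A 85.624, B 111.19
Sensible, products 25→237 °C: 7639.6 kJ/min
Q = ΔH = -4541.5 kJ/min = -75.692 kW
Heat removed = 75.692 kW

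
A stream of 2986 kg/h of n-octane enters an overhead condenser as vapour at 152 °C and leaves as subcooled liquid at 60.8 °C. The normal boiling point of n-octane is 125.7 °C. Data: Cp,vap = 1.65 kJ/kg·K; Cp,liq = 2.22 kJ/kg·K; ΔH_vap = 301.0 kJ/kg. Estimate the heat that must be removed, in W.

Q_c = 405000 W

vapour 152→125.7 °C: -43.395 kJ/kg
condensation at 125.7 °C: -301 kJ/kg
liquid 125.7→60.8 °C: -144.08 kJ/kg
Δh = -43.395 + -301 + -144.08 = -488.47 kJ/kg
Q = ṁ·Δh = 2986 kg/h × -488.47 kJ/kg = -1.4586e+06 kJ/h
|Q| = 405.16 kW = 405160 W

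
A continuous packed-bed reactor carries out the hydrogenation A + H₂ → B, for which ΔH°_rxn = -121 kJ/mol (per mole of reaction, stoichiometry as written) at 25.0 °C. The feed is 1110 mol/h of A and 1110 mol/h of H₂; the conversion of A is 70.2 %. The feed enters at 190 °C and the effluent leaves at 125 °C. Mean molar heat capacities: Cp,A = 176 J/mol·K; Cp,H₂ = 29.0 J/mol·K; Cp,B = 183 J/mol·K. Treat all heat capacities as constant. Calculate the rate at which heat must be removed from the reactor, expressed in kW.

Q_out = 30.8 kW

Extent of reaction ξ = 0.702 × 1110 = 779.22 mol/h
Reaction term: ξ·ΔH°_rxn = 779.22 × -121 = -94286 kJ/h
Sensible, feed 190→25 °C: -37546 kJ/h
Outlet flows (mol/h): A 330.78, H₂ 330.78, B 779.22
Sensible, products 25→125 °C: 21041 kJ/h
Q = ΔH = -110790 kJ/h = -30.775 kW
Heat removed = 30.775 kW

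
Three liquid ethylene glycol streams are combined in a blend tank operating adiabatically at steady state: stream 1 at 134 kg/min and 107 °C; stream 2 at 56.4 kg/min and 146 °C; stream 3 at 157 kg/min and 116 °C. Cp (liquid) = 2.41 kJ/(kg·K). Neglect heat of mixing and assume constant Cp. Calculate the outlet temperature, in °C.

Adiabatic, steady state ⇒ Σ ṁᵢCp,ᵢ(T_out − Tᵢ) = 0
Σ ṁᵢCp,ᵢTᵢ = 134×2.41×107 + 56.4×2.41×146 + 157×2.41×116 = 98290
Σ ṁᵢCp,ᵢ = 134×2.41 + 56.4×2.41 + 157×2.41 = 837.23
T_out = 98290 / 837.23 = 117.4 °C

T_out = 117 °C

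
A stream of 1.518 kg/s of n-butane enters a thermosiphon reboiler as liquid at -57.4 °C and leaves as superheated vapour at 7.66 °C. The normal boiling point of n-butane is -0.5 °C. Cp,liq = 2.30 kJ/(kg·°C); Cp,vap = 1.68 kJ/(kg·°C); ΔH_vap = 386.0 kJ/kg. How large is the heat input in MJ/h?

Q = 2900 MJ/h

liquid -57.4→-0.5 °C: 130.87 kJ/kg
vaporisation at -0.5 °C: 386 kJ/kg
vapour -0.5→7.66 °C: 13.709 kJ/kg
Δh = 130.87 + 386 + 13.709 = 530.58 kJ/kg
Q = ṁ·Δh = 1.518 kg/s × 530.58 kJ/kg = 805.42 kJ/s
|Q| = 805.42 kW = 2899.5 MJ/h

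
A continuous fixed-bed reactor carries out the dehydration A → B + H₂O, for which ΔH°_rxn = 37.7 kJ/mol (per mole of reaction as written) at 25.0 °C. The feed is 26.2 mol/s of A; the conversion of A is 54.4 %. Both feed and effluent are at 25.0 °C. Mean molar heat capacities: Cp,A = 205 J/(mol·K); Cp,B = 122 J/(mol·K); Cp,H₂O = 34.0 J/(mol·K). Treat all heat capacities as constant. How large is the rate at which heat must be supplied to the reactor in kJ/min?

Extent of reaction ξ = 0.544 × 26.2 = 14.253 mol/s
Reaction term: ξ·ΔH°_rxn = 14.253 × 37.7 = 537.33 kJ/s
Q = ΔH = 537.33 kJ/s = 537.33 kW
Heat supplied = 32240 kJ/min

Q_in = 32200 kJ/min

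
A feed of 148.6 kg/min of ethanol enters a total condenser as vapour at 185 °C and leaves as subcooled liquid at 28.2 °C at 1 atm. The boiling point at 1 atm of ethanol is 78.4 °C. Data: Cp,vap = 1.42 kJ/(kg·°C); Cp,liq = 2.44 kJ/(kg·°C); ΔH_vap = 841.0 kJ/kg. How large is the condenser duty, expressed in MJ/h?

Q_c = 9940 MJ/h

vapour 185→78.4 °C: -151.37 kJ/kg
condensation at 78.4 °C: -841 kJ/kg
liquid 78.4→28.2 °C: -122.49 kJ/kg
Δh = -151.37 + -841 + -122.49 = -1114.9 kJ/kg
Q = ṁ·Δh = 148.6 kg/min × -1114.9 kJ/kg = -165670 kJ/min
|Q| = 2761.1 kW = 9940.1 MJ/h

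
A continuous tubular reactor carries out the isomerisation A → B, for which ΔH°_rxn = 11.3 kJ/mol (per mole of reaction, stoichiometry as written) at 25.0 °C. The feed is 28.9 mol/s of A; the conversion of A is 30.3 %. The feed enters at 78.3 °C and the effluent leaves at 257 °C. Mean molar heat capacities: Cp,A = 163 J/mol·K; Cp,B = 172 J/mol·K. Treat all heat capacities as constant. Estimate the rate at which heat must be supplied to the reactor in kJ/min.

Q_in = 57500 kJ/min

Extent of reaction ξ = 0.303 × 28.9 = 8.7567 mol/s
Reaction term: ξ·ΔH°_rxn = 8.7567 × 11.3 = 98.951 kJ/s
Sensible, feed 78.3→25 °C: -251.08 kJ/s
Outlet flows (mol/s): A 20.143, B 8.7567
Sensible, products 25→257 °C: 1111.2 kJ/s
Q = ΔH = 959.04 kJ/s = 959.04 kW
Heat supplied = 57542 kJ/min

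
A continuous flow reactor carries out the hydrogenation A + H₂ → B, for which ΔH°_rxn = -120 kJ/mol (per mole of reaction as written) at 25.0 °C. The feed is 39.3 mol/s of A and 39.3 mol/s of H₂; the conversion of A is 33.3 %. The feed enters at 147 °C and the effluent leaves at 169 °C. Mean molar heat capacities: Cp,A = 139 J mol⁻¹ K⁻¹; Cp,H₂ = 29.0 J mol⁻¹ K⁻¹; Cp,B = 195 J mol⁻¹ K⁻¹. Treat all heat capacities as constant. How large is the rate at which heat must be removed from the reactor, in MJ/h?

Q_out = 4950 MJ/h

Extent of reaction ξ = 0.333 × 39.3 = 13.087 mol/s
Reaction term: ξ·ΔH°_rxn = 13.087 × -120 = -1570.4 kJ/s
Sensible, feed 147→25 °C: -805.49 kJ/s
Outlet flows (mol/s): A 26.213, H₂ 26.213, B 13.087
Sensible, products 25→169 °C: 1001.6 kJ/s
Q = ΔH = -1374.3 kJ/s = -1374.3 kW
Heat removed = 4947.5 MJ/h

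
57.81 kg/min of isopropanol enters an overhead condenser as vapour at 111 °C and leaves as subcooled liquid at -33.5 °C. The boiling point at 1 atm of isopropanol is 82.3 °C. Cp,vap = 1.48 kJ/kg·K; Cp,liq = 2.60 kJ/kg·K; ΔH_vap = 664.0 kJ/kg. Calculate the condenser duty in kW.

vapour 111→82.3 °C: -42.476 kJ/kg
condensation at 82.3 °C: -664 kJ/kg
liquid 82.3→-33.5 °C: -301.08 kJ/kg
Δh = -42.476 + -664 + -301.08 = -1007.6 kJ/kg
Q = ṁ·Δh = 57.81 kg/min × -1007.6 kJ/kg = -58247 kJ/min
|Q| = 970.78 kW

Q_c = 971 kW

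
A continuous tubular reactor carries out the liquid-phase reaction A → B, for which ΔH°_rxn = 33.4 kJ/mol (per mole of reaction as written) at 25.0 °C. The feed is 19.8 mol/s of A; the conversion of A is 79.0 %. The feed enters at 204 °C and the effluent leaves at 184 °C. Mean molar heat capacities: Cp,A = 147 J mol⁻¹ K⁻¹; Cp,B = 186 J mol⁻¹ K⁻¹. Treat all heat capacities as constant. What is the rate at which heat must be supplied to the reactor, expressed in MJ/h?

Q_in = 2020 MJ/h

Extent of reaction ξ = 0.790 × 19.8 = 15.642 mol/s
Reaction term: ξ·ΔH°_rxn = 15.642 × 33.4 = 522.44 kJ/s
Sensible, feed 204→25 °C: -521 kJ/s
Outlet flows (mol/s): A 4.158, B 15.642
Sensible, products 25→184 °C: 559.78 kJ/s
Q = ΔH = 561.23 kJ/s = 561.23 kW
Heat supplied = 2020.4 MJ/h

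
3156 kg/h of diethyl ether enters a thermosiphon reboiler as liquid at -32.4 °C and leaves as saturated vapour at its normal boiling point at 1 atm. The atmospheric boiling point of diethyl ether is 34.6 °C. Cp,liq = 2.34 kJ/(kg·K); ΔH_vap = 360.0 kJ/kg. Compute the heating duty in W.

liquid -32.4→34.6 °C: 156.78 kJ/kg
vaporisation at 34.6 °C: 360 kJ/kg
Δh = 156.78 + 360 = 516.78 kJ/kg
Q = ṁ·Δh = 3156 kg/h × 516.78 kJ/kg = 1.631e+06 kJ/h
|Q| = 453.04 kW = 453040 W

Q = 453000 W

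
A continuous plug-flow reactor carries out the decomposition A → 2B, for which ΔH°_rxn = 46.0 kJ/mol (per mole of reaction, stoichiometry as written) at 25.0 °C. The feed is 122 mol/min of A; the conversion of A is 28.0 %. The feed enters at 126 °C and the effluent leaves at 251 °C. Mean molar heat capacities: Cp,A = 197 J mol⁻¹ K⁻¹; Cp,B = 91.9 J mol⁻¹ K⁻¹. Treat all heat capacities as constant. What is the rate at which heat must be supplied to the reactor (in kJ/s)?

Extent of reaction ξ = 0.280 × 122 = 34.16 mol/min
Reaction term: ξ·ΔH°_rxn = 34.16 × 46.0 = 1571.4 kJ/min
Sensible, feed 126→25 °C: -2427.4 kJ/min
Outlet flows (mol/min): A 87.84, B 68.32
Sensible, products 25→251 °C: 5329.8 kJ/min
Q = ΔH = 4473.7 kJ/min = 74.562 kW
Heat supplied = 74.562 kJ/s

Q_in = 74.6 kJ/s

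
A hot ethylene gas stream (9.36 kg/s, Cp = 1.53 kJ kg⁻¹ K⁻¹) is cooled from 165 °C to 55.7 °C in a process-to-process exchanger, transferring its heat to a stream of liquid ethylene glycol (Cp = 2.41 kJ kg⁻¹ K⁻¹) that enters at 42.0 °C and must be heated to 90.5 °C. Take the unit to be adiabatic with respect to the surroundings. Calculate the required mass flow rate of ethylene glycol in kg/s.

ṁ_c = 13.4 kg/s

Heat released by hot stream: Q = 9.36 × 1.53 × (165 − 55.7) = 1565.3 kJ/s
Energy balance on cold side (adiabatic exchanger): Q = ṁ_c·Cp_c·(T_c,out − T_c,in)
ṁ_c = 1565.3 / [2.41 × (90.5 − 42.0)] = 13.391 kg/s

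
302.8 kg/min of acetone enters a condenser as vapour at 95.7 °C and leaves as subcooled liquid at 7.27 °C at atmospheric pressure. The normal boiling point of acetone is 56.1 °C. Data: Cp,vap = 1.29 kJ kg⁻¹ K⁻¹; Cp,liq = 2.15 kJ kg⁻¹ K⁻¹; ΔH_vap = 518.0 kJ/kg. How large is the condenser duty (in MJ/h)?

vapour 95.7→56.1 °C: -51.084 kJ/kg
condensation at 56.1 °C: -518 kJ/kg
liquid 56.1→7.27 °C: -104.98 kJ/kg
Δh = -51.084 + -518 + -104.98 = -674.07 kJ/kg
Q = ṁ·Δh = 302.8 kg/min × -674.07 kJ/kg = -204110 kJ/min
|Q| = 3401.8 kW = 12246 MJ/h

Q_c = 12200 MJ/h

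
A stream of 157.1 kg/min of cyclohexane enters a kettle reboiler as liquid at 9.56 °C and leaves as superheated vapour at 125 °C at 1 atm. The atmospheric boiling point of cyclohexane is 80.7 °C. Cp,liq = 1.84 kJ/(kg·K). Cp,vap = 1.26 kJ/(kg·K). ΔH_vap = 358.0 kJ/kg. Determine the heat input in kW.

Q = 1430 kW

liquid 9.56→80.7 °C: 130.9 kJ/kg
vaporisation at 80.7 °C: 358 kJ/kg
vapour 80.7→125 °C: 55.818 kJ/kg
Δh = 130.9 + 358 + 55.818 = 544.72 kJ/kg
Q = ṁ·Δh = 157.1 kg/min × 544.72 kJ/kg = 85575 kJ/min
|Q| = 1426.2 kW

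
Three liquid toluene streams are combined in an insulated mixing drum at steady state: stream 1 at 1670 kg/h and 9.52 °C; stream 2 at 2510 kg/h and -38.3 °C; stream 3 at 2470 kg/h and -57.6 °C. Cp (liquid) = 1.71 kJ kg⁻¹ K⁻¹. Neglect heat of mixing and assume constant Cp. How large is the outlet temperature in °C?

T_out = -33.5 °C

Adiabatic, steady state ⇒ Σ ṁᵢCp,ᵢ(T_out − Tᵢ) = 0
Σ ṁᵢCp,ᵢTᵢ = 1670×1.71×9.52 + 2510×1.71×-38.3 + 2470×1.71×-57.6 = -380490
Σ ṁᵢCp,ᵢ = 1670×1.71 + 2510×1.71 + 2470×1.71 = 11372
T_out = -380490 / 11372 = -33.46 °C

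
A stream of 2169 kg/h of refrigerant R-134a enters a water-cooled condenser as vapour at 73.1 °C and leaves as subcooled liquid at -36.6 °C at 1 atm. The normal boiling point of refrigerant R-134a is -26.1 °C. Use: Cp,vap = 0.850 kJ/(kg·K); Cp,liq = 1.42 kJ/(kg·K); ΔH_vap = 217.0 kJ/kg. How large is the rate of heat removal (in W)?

vapour 73.1→-26.1 °C: -84.32 kJ/kg
condensation at -26.1 °C: -217 kJ/kg
liquid -26.1→-36.6 °C: -14.91 kJ/kg
Δh = -84.32 + -217 + -14.91 = -316.23 kJ/kg
Q = ṁ·Δh = 2169 kg/h × -316.23 kJ/kg = -685900 kJ/h
|Q| = 190.53 kW = 190530 W

Q_c = 191000 W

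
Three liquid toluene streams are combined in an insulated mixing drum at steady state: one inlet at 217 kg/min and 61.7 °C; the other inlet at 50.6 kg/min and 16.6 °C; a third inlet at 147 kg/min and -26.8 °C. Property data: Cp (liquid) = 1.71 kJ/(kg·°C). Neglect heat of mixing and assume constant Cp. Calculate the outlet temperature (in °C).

T_out = 24.8 °C

No heat crosses the boundary, so H_out = H_in.
T_out = Σ ṁᵢCp,ᵢTᵢ / Σ ṁᵢCp,ᵢ
      = 17595 / 708.97 = 24.817 °C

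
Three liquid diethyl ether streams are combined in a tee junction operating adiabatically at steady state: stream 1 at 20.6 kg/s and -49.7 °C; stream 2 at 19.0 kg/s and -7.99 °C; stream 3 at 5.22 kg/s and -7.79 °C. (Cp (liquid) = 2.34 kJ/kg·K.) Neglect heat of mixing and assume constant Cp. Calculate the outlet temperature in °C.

Energy balance with Q = 0: Σ ṁᵢCp,ᵢ(T_out − Tᵢ) = 0
T_out = Σ ṁᵢCp,ᵢTᵢ / Σ ṁᵢCp,ᵢ
      = -2846.1 / 104.88 = -27.137 °C

T_out = -27.1 °C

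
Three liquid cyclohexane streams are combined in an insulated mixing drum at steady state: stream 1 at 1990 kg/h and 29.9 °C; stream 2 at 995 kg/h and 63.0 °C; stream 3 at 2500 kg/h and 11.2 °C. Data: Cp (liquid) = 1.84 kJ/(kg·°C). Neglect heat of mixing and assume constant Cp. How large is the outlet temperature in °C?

T_out = 27.4 °C

No heat crosses the boundary, so H_out = H_in.
Σ ṁᵢCp,ᵢTᵢ = 1990×1.84×29.9 + 995×1.84×63.0 + 2500×1.84×11.2 = 276340
Σ ṁᵢCp,ᵢ = 1990×1.84 + 995×1.84 + 2500×1.84 = 10092
T_out = 276340 / 10092 = 27.381 °C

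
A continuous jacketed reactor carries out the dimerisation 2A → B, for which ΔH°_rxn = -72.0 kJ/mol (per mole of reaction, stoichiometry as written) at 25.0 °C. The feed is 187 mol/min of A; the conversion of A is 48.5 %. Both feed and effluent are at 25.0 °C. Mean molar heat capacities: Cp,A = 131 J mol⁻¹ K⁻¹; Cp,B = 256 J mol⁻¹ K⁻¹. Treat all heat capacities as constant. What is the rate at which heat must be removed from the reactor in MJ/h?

Q_out = 196 MJ/h

Extent of reaction ξ = 0.485 × 187 / 2 = 45.347 mol/min
Reaction term: ξ·ΔH°_rxn = 45.347 × -72.0 = -3265 kJ/min
Q = ΔH = -3265 kJ/min = -54.417 kW
Heat removed = 195.9 MJ/h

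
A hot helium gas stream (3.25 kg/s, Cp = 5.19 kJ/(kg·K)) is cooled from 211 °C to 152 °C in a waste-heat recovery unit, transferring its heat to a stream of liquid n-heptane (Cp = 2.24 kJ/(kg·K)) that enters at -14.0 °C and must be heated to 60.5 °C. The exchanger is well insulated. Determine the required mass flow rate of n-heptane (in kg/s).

ṁ_c = 5.96 kg/s

Heat released by hot stream: Q = 3.25 × 5.19 × (211 − 152) = 995.18 kJ/s
Energy balance on cold side (adiabatic exchanger): Q = ṁ_c·Cp_c·(T_c,out − T_c,in)
ṁ_c = 995.18 / [2.24 × (60.5 − -14.0)] = 5.9635 kg/s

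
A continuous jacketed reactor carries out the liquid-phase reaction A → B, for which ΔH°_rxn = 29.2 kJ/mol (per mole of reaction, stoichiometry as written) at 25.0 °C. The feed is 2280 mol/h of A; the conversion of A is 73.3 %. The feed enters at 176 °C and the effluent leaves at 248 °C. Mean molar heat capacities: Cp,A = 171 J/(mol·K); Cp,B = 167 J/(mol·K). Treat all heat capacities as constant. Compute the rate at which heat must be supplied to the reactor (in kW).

Extent of reaction ξ = 0.733 × 2280 = 1671.2 mol/h
Reaction term: ξ·ΔH°_rxn = 1671.2 × 29.2 = 48800 kJ/h
Sensible, feed 176→25 °C: -58872 kJ/h
Outlet flows (mol/h): A 608.76, B 1671.2
Sensible, products 25→248 °C: 85452 kJ/h
Q = ΔH = 75381 kJ/h = 20.939 kW
Heat supplied = 20.939 kW

Q_in = 20.9 kW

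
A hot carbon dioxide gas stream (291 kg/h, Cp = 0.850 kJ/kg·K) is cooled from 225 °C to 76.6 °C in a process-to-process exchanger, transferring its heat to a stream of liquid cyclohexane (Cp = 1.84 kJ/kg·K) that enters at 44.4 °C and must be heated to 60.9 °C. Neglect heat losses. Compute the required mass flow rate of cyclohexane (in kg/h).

ṁ_c = 1210 kg/h

Heat released by hot stream: Q = 291 × 0.850 × (225 − 76.6) = 36707 kJ/h
Energy balance on cold side (adiabatic exchanger): Q = ṁ_c·Cp_c·(T_c,out − T_c,in)
ṁ_c = 36707 / [1.84 × (60.9 − 44.4)] = 1209 kg/h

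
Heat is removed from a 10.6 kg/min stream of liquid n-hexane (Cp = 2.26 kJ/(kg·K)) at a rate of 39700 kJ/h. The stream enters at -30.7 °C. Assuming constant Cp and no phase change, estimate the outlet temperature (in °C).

T_out = -58.3 °C

Q = 39700 kJ/h = 661.67 kJ/min
ΔT = Q/(ṁ·Cp) = 661.67/(10.6×2.26) = 27.62 K
T_out = -30.7 − 27.62 = -58.32 °C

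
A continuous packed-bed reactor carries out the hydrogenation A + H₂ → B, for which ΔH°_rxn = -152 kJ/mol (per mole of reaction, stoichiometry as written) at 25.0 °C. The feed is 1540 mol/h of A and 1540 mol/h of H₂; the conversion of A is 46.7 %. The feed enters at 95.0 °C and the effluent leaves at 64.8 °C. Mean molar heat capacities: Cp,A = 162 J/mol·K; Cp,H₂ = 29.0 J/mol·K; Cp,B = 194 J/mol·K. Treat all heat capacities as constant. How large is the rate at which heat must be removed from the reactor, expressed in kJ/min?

Extent of reaction ξ = 0.467 × 1540 = 719.18 mol/h
Reaction term: ξ·ΔH°_rxn = 719.18 × -152 = -109320 kJ/h
Sensible, feed 95.0→25 °C: -20590 kJ/h
Outlet flows (mol/h): A 820.82, H₂ 820.82, B 719.18
Sensible, products 25→64.8 °C: 11793 kJ/h
Q = ΔH = -118110 kJ/h = -32.809 kW
Heat removed = 1968.5 kJ/min

Q_out = 1970 kJ/min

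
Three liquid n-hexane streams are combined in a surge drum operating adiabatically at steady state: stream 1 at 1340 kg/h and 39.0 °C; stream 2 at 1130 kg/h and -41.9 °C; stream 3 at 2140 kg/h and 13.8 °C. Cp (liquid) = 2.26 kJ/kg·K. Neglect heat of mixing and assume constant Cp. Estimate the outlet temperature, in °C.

T_out = 7.47 °C

Adiabatic, steady state ⇒ Σ ṁᵢCp,ᵢ(T_out − Tᵢ) = 0
Σ ṁᵢCp,ᵢTᵢ = 1340×2.26×39.0 + 1130×2.26×-41.9 + 2140×2.26×13.8 = 77846
Σ ṁᵢCp,ᵢ = 1340×2.26 + 1130×2.26 + 2140×2.26 = 10419
T_out = 77846 / 10419 = 7.4718 °C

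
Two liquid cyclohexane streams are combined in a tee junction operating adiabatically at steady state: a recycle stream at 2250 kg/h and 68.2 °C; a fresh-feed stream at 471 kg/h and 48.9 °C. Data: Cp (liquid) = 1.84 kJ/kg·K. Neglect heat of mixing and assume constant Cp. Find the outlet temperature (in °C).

Energy balance with Q = 0: Σ ṁᵢCp,ᵢ(T_out − Tᵢ) = 0
Σ ṁᵢCp,ᵢTᵢ = 2250×1.84×68.2 + 471×1.84×48.9 = 324730
Σ ṁᵢCp,ᵢ = 2250×1.84 + 471×1.84 = 5006.6
T_out = 324730 / 5006.6 = 64.859 °C

T_out = 64.9 °C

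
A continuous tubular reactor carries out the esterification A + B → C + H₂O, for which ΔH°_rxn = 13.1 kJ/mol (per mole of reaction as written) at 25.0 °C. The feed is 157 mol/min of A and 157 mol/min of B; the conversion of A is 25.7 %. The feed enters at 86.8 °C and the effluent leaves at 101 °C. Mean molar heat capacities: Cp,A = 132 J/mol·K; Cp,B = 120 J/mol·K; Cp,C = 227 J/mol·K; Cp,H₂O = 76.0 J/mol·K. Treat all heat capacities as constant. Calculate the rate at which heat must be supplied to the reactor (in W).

Extent of reaction ξ = 0.257 × 157 = 40.349 mol/min
Reaction term: ξ·ΔH°_rxn = 40.349 × 13.1 = 528.57 kJ/min
Sensible, feed 86.8→25 °C: -2445.1 kJ/min
Outlet flows (mol/min): A 116.65, B 116.65, C 40.349, H₂O 40.349
Sensible, products 25→101 °C: 3163.3 kJ/min
Q = ΔH = 1246.8 kJ/min = 20.78 kW
Heat supplied = 20780 W

Q_in = 20800 W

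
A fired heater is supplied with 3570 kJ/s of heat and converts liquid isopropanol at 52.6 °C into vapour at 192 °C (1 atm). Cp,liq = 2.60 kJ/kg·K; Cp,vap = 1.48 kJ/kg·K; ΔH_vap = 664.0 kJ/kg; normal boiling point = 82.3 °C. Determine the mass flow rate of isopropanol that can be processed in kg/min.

Δh = 2.60×(82.3−52.6) + 664.0 + 1.48×(192−82.3) = 903.58 kJ/kg
Q = 3570 kJ/s = 3570 kJ/s = 214200 kJ/min
ṁ = Q/Δh = 214200 / 903.58 = 237.06 kg/min

ṁ = 237 kg/min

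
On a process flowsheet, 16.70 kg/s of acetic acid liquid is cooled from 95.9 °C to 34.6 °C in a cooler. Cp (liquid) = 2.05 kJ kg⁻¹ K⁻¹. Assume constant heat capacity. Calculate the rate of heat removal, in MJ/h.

Q = ṁ·Cp·ΔT = 16.70 × 2.05 × (34.6 − 95.9) = -2098.6 kJ/s
Cooling duty = 7555 MJ/h

Q_c = 7550 MJ/h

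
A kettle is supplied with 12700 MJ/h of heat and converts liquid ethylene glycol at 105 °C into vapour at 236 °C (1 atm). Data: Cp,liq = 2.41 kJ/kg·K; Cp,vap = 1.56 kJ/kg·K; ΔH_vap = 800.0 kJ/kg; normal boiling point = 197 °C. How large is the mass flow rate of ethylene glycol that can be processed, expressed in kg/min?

Δh = 2.41×(197−105) + 800.0 + 1.56×(236−197) = 1082.6 kJ/kg
Q = 12700 MJ/h = 3527.8 kJ/s = 211670 kJ/min
ṁ = Q/Δh = 211670 / 1082.6 = 195.52 kg/min

ṁ = 196 kg/min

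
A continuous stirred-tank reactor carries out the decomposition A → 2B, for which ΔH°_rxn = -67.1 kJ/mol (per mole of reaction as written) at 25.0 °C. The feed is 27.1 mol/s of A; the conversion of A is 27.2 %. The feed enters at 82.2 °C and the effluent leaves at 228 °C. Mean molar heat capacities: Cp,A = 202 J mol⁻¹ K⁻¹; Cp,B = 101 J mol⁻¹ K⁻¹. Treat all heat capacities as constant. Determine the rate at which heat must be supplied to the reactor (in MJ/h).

Extent of reaction ξ = 0.272 × 27.1 = 7.3712 mol/s
Reaction term: ξ·ΔH°_rxn = 7.3712 × -67.1 = -494.61 kJ/s
Sensible, feed 82.2→25 °C: -313.12 kJ/s
Outlet flows (mol/s): A 19.729, B 14.742
Sensible, products 25→228 °C: 1111.3 kJ/s
Q = ΔH = 303.53 kJ/s = 303.53 kW
Heat supplied = 1092.7 MJ/h

Q_in = 1090 MJ/h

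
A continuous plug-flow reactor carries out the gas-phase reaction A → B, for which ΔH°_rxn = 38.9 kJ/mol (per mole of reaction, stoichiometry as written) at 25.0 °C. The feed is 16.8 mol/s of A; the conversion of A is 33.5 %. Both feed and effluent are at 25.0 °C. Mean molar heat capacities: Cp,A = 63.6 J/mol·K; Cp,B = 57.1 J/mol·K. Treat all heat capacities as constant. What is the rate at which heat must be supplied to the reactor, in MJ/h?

Q_in = 788 MJ/h

Extent of reaction ξ = 0.335 × 16.8 = 5.628 mol/s
Reaction term: ξ·ΔH°_rxn = 5.628 × 38.9 = 218.93 kJ/s
Q = ΔH = 218.93 kJ/s = 218.93 kW
Heat supplied = 788.15 MJ/h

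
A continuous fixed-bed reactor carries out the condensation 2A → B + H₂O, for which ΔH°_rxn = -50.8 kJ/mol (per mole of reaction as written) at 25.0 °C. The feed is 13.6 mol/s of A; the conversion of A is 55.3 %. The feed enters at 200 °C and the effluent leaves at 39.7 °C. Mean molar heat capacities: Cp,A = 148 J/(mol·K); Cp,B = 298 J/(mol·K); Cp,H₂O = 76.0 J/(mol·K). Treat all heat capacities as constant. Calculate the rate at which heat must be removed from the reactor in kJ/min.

Q_out = 30600 kJ/min

Extent of reaction ξ = 0.553 × 13.6 / 2 = 3.7604 mol/s
Reaction term: ξ·ΔH°_rxn = 3.7604 × -50.8 = -191.03 kJ/s
Sensible, feed 200→25 °C: -352.24 kJ/s
Outlet flows (mol/s): A 6.0792, B 3.7604, H₂O 3.7604
Sensible, products 25→39.7 °C: 33.9 kJ/s
Q = ΔH = -509.37 kJ/s = -509.37 kW
Heat removed = 30562 kJ/min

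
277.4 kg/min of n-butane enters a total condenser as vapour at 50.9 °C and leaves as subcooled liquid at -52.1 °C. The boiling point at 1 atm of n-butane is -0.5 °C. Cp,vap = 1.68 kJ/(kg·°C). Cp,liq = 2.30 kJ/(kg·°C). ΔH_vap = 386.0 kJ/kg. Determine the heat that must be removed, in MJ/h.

vapour 50.9→-0.5 °C: -86.352 kJ/kg
condensation at -0.5 °C: -386 kJ/kg
liquid -0.5→-52.1 °C: -118.68 kJ/kg
Δh = -86.352 + -386 + -118.68 = -591.03 kJ/kg
Q = ṁ·Δh = 277.4 kg/min × -591.03 kJ/kg = -163950 kJ/min
|Q| = 2732.5 kW = 9837.1 MJ/h

Q_c = 9840 MJ/h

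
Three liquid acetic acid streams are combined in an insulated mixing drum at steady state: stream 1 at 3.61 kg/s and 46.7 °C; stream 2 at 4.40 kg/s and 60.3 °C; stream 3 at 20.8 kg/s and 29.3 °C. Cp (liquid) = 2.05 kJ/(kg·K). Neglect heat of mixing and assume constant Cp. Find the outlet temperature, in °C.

T_out = 36.2 °C

Adiabatic, steady state ⇒ Σ ṁᵢCp,ᵢ(T_out − Tᵢ) = 0
Σ ṁᵢCp,ᵢTᵢ = 3.61×2.05×46.7 + 4.40×2.05×60.3 + 20.8×2.05×29.3 = 2138.9
Σ ṁᵢCp,ᵢ = 3.61×2.05 + 4.40×2.05 + 20.8×2.05 = 59.06
T_out = 2138.9 / 59.06 = 36.215 °C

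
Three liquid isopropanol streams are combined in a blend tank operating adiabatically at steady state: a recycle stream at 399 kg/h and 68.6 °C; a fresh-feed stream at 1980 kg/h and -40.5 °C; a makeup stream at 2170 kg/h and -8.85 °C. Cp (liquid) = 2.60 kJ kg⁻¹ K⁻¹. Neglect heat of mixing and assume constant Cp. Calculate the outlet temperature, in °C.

Adiabatic, steady state ⇒ Σ ṁᵢCp,ᵢ(T_out − Tᵢ) = 0
Σ ṁᵢCp,ᵢTᵢ = 399×2.60×68.6 + 1980×2.60×-40.5 + 2170×2.60×-8.85 = -187260
Σ ṁᵢCp,ᵢ = 399×2.60 + 1980×2.60 + 2170×2.60 = 11827
T_out = -187260 / 11827 = -15.833 °C

T_out = -15.8 °C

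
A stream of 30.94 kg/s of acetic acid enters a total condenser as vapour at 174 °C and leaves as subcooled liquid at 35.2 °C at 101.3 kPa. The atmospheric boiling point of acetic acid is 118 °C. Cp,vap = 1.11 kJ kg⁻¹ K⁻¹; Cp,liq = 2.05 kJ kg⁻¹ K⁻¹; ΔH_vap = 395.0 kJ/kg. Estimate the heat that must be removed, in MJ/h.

vapour 174→118 °C: -62.16 kJ/kg
condensation at 118 °C: -395 kJ/kg
liquid 118→35.2 °C: -169.74 kJ/kg
Δh = -62.16 + -395 + -169.74 = -626.9 kJ/kg
Q = ṁ·Δh = 30.94 kg/s × -626.9 kJ/kg = -19396 kJ/s
|Q| = 19396 kW = 69827 MJ/h

Q_c = 69800 MJ/h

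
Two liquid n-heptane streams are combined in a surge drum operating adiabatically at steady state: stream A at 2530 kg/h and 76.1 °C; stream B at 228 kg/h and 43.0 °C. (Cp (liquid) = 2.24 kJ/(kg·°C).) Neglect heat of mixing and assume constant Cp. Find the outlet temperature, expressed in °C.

T_out = 73.4 °C

Energy balance with Q = 0: Σ ṁᵢCp,ᵢ(T_out − Tᵢ) = 0
Σ ṁᵢCp,ᵢTᵢ = 2530×2.24×76.1 + 228×2.24×43.0 = 453230
Σ ṁᵢCp,ᵢ = 2530×2.24 + 228×2.24 = 6177.9
T_out = 453230 / 6177.9 = 73.364 °C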